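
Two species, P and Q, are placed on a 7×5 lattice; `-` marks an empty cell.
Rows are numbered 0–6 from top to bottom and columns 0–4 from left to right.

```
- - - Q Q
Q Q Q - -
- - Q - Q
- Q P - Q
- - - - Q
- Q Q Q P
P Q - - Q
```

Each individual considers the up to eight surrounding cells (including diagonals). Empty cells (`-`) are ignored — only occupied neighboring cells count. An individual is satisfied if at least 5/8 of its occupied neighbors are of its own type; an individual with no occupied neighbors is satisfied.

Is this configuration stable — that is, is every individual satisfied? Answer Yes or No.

No

Row 0: (0,3)Q 2/2 ok · (0,4)Q 1/1 ok
Row 1: (1,0)Q 1/1 ok · (1,1)Q 3/3 ok · (1,2)Q 3/3 ok
Row 2: (2,2)Q 3/4 ok · (2,4)Q 1/1 ok
Row 3: (3,1)Q 1/2 unhappy · (3,2)P 0/2 unhappy · (3,4)Q 2/2 ok
Row 4: (4,4)Q 2/3 ok
Row 5: (5,1)Q 2/3 ok · (5,2)Q 3/3 ok · (5,3)Q 3/4 ok · (5,4)P 0/3 unhappy
Row 6: (6,0)P 0/2 unhappy · (6,1)Q 2/3 ok · (6,4)Q 1/2 unhappy
For instance (3,1) has only 1/2 same-type neighbors, below 5/8.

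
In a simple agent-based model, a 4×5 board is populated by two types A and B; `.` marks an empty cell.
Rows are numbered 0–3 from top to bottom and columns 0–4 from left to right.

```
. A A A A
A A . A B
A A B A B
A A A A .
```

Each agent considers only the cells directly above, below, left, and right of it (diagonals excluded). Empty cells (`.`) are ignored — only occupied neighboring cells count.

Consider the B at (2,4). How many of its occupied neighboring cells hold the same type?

Occupied neighbors of (2,4): (1,4)=B, (2,3)=A.
Same type (B): 1 of 2.

1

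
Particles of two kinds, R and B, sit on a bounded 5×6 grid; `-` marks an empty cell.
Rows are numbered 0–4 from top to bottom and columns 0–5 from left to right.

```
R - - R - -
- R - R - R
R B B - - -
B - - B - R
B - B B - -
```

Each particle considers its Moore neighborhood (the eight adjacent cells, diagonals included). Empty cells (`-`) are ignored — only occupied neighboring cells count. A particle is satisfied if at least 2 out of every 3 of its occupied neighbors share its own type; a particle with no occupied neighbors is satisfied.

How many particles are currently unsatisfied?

Row 0: (0,0)R 1/1 ✓ · (0,3)R 1/1 ✓
Row 1: (1,1)R 2/4 ✗ · (1,3)R 1/2 ✗ · (1,5)R 0/0 ✓
Row 2: (2,0)R 1/3 ✗ · (2,1)B 2/4 ✗ · (2,2)B 2/4 ✗
Row 3: (3,0)B 2/3 ✓ · (3,3)B 3/3 ✓ · (3,5)R 0/0 ✓
Row 4: (4,0)B 1/1 ✓ · (4,2)B 2/2 ✓ · (4,3)B 2/2 ✓
Unsatisfied: (1,1), (1,3), (2,0), (2,1), (2,2) — 5 in total.

5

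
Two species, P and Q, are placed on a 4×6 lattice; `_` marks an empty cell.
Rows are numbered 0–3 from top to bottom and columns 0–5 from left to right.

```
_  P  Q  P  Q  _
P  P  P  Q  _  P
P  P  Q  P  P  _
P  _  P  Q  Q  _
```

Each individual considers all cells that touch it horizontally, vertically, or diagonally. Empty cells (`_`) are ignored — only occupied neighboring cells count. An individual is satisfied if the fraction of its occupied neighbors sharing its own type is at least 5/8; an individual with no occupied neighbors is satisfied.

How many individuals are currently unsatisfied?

Row 0: (0,1)P 3/4 satisfied · (0,2)Q 1/5 not · (0,3)P 1/4 not · (0,4)Q 1/3 not
Row 1: (1,0)P 4/4 satisfied · (1,1)P 5/7 satisfied · (1,2)P 5/8 satisfied · (1,3)Q 3/7 not · (1,5)P 1/2 not
Row 2: (2,0)P 4/4 satisfied · (2,1)P 6/7 satisfied · (2,2)Q 2/7 not · (2,3)P 3/7 not · (2,4)P 2/5 not
Row 3: (3,0)P 2/2 satisfied · (3,2)P 2/4 not · (3,3)Q 2/5 not · (3,4)Q 1/3 not
Unsatisfied: (0,2), (0,3), (0,4), (1,3), (1,5), (2,2), (2,3), (2,4), (3,2), (3,3), (3,4) — 11 in total.

11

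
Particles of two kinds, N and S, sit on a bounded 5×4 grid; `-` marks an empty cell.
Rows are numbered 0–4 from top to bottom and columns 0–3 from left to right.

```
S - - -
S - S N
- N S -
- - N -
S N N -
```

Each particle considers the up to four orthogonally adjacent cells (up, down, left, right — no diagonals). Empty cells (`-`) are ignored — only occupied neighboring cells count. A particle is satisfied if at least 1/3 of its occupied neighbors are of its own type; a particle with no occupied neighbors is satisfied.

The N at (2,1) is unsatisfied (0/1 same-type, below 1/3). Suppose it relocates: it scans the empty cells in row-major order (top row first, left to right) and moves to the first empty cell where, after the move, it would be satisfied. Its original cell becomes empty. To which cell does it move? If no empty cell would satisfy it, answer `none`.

Vacating (2,1). Empty cells in order:
  (0,1): 0/1 same-type → still unsatisfied.
  (0,2): 0/1 same-type → still unsatisfied.
  (0,3): 1/1 same-type → satisfied — stop here.

(0,3)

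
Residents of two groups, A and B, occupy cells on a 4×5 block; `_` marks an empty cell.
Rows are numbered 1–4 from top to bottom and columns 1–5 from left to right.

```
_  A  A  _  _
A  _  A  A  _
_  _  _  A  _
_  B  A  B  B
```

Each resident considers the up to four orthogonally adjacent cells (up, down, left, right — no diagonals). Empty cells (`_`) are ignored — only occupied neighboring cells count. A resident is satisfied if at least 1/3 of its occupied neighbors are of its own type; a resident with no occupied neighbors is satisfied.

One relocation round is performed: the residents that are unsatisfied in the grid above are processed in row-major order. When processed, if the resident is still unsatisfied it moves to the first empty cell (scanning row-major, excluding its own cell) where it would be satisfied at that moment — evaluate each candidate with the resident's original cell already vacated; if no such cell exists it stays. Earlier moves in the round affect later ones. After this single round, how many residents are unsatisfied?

0

Initially unsatisfied (in order): (4,2), (4,3).
  (4,2) → (1,5).
  (4,3) → (1,1).
Resulting grid:
A A A _ B
A _ A A _
_ _ _ A _
_ _ _ B B
All satisfied now.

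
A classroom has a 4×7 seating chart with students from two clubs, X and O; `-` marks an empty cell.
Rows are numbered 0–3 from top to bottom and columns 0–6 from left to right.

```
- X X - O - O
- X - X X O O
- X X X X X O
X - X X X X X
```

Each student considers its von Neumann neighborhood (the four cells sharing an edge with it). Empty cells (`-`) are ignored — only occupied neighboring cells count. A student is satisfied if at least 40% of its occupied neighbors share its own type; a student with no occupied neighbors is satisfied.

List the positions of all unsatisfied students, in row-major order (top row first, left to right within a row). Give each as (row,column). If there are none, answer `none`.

(0,4), (1,5), (2,6)

(0,1)X 2/2 satisfied
(0,2)X 1/1 satisfied
(0,4)O 0/1 not
(0,6)O 1/1 satisfied
(1,1)X 2/2 satisfied
(1,3)X 2/2 satisfied
(1,4)X 2/4 satisfied
(1,5)O 1/3 not
(1,6)O 3/3 satisfied
(2,1)X 2/2 satisfied
(2,2)X 3/3 satisfied
(2,3)X 4/4 satisfied
(2,4)X 4/4 satisfied
(2,5)X 2/4 satisfied
(2,6)O 1/3 not
(3,0)X 0/0 satisfied
(3,2)X 2/2 satisfied
(3,3)X 3/3 satisfied
(3,4)X 3/3 satisfied
(3,5)X 3/3 satisfied
(3,6)X 1/2 satisfied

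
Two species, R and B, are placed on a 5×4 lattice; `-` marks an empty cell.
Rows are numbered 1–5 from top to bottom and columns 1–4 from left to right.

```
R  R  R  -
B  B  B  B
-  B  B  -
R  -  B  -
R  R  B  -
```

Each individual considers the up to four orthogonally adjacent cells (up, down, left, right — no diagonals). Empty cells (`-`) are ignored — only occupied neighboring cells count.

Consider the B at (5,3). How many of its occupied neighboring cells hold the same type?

Occupied neighbors of (5,3): (4,3)=B, (5,2)=R.
Same type (B): 1 of 2.

1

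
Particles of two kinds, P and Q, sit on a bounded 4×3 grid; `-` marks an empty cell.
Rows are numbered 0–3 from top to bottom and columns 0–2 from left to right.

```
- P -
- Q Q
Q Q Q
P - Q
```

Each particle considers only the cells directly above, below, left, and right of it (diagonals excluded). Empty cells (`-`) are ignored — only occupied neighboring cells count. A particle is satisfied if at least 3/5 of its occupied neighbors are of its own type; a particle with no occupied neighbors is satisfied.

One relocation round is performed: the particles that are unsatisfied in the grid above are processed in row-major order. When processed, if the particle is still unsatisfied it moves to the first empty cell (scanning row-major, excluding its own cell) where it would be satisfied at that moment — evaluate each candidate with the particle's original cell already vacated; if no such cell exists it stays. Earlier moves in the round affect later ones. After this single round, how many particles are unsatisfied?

0

Initially unsatisfied (in order): (0,1), (2,0), (3,0).
  (0,1) → (0,0).
  (2,0) → (0,2).
  (3,0): now satisfied by earlier moves; stays.
Resulting grid:
P - Q
- Q Q
- Q Q
P - Q
All satisfied now.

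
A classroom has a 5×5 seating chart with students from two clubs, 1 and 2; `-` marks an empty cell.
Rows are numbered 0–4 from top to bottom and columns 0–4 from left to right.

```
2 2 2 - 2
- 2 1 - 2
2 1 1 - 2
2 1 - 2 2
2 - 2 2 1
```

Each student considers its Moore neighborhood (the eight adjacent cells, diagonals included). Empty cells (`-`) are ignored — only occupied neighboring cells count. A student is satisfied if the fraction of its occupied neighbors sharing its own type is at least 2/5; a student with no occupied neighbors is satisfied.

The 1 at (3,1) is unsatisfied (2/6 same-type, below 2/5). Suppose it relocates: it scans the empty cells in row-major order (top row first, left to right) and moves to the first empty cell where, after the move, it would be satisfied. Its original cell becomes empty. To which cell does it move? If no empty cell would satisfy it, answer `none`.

(3,2)

Vacating (3,1). Empty cells in order:
  (0,3): 1/4 same-type → still unsatisfied.
  (1,0): 1/5 same-type → still unsatisfied.
  (1,3): 2/6 same-type → still unsatisfied.
  (2,3): 2/6 same-type → still unsatisfied.
  (3,2): 2/5 same-type → satisfied — stop here.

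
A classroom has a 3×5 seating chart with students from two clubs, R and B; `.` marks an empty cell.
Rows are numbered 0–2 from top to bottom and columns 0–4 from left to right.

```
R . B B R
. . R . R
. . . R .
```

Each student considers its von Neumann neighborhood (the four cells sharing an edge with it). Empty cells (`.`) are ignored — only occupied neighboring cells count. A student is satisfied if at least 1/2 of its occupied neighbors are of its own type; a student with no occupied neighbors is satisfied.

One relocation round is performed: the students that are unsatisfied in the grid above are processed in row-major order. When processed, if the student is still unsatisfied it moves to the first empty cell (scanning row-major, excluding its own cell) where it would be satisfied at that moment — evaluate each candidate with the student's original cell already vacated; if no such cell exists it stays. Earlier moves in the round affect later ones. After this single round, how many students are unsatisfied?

Initially unsatisfied (in order): (1,2).
  (1,2) → (0,1).
Resulting grid:
R R B B R
. . . . R
. . . R .
All satisfied now.

0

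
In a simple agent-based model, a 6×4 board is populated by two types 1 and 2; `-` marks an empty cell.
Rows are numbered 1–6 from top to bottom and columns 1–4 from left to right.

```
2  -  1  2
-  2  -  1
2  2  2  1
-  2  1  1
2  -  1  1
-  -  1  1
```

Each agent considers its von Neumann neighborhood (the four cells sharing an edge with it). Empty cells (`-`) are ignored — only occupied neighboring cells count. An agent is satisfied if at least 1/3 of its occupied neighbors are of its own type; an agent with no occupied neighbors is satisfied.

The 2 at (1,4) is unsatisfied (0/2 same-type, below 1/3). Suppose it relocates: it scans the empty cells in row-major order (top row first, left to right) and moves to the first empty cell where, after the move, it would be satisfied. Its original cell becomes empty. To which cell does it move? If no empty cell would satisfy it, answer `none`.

Vacating (1,4). Empty cells in order:
  (1,2): 2/3 same-type → satisfied — stop here.

(1,2)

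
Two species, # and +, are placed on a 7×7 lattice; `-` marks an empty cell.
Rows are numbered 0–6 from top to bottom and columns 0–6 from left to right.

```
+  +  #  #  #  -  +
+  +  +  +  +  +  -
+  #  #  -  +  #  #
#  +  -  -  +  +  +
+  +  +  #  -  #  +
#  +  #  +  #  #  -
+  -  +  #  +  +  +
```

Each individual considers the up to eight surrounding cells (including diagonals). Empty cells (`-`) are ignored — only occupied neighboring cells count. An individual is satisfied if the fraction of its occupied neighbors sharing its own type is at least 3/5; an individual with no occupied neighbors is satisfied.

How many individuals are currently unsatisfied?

Row 0: (0,0)+ 3/3 satisfied · (0,1)+ 4/5 satisfied · (0,2)# 1/5 not · (0,3)# 2/5 not · (0,4)# 1/4 not · (0,6)+ 1/1 satisfied
Row 1: (1,0)+ 4/5 satisfied · (1,1)+ 5/8 satisfied · (1,2)+ 3/7 not · (1,3)+ 3/7 not · (1,4)+ 3/6 not · (1,5)+ 3/6 not
Row 2: (2,0)+ 3/5 satisfied · (2,1)# 2/7 not · (2,2)# 1/5 not · (2,4)+ 5/6 satisfied · (2,5)# 1/7 not · (2,6)# 1/4 not
Row 3: (3,0)# 1/5 not · (3,1)+ 4/7 not · (3,4)+ 2/5 not · (3,5)+ 4/7 not · (3,6)+ 2/5 not
Row 4: (4,0)+ 3/5 satisfied · (4,1)+ 4/7 not · (4,2)+ 4/6 satisfied · (4,3)# 2/5 not · (4,5)# 2/6 not · (4,6)+ 2/4 not
Row 5: (5,0)# 0/4 not · (5,1)+ 5/7 satisfied · (5,2)# 2/7 not · (5,3)+ 3/7 not · (5,4)# 4/7 not · (5,5)# 2/6 not
Row 6: (6,0)+ 1/2 not · (6,2)+ 2/4 not · (6,3)# 2/5 not · (6,4)+ 2/5 not · (6,5)+ 2/4 not · (6,6)+ 1/2 not
Unsatisfied: (0,2), (0,3), (0,4), (1,2), (1,3), (1,4), (1,5), (2,1), (2,2), (2,5), (2,6), (3,0), (3,1), (3,4), (3,5), (3,6), (4,1), (4,3), (4,5), (4,6), (5,0), (5,2), (5,3), (5,4), (5,5), (6,0), (6,2), (6,3), (6,4), (6,5), (6,6) — 31 in total.

31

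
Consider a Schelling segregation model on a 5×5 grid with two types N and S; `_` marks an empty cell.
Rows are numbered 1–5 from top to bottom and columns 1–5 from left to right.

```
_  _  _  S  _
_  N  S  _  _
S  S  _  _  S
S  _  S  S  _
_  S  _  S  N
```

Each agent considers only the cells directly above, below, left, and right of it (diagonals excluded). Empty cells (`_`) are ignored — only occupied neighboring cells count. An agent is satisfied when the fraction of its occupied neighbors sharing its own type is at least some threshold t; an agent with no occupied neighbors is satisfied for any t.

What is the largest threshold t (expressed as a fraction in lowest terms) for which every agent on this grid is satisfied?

(1,4)S — no occupied neighbors
(2,2)N 0/2
(2,3)S 0/1
(3,1)S 2/2
(3,2)S 1/2
(3,5)S — no occupied neighbors
(4,1)S 1/1
(4,3)S 1/1
(4,4)S 2/2
(5,2)S — no occupied neighbors
(5,4)S 1/2
(5,5)N 0/1
The smallest same-type fraction is 0/2 at (2,2), which reduces to 0/1. Any threshold above that leaves this agent unsatisfied.

0/1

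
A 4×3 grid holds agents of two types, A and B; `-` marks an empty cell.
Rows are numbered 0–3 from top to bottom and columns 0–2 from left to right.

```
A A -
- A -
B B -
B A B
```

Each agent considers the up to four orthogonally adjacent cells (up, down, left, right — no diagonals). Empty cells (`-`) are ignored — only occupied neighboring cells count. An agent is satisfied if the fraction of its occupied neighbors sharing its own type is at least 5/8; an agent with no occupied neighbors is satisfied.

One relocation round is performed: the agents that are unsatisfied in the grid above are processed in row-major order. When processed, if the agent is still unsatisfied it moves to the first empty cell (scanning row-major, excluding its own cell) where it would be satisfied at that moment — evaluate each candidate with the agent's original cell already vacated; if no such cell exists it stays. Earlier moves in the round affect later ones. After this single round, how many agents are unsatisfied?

2

Initially unsatisfied (in order): (1,1), (2,1), (3,0), (3,1), (3,2).
  (1,1) → (0,2).
  (2,1) → (2,2).
  (3,0) → (2,1).
  (3,1): no empty cell satisfies it; stays.
  (3,2): no empty cell satisfies it; stays.
Resulting grid:
A A A
- - -
B B B
- A B
Unsatisfied now: (3,1), (3,2).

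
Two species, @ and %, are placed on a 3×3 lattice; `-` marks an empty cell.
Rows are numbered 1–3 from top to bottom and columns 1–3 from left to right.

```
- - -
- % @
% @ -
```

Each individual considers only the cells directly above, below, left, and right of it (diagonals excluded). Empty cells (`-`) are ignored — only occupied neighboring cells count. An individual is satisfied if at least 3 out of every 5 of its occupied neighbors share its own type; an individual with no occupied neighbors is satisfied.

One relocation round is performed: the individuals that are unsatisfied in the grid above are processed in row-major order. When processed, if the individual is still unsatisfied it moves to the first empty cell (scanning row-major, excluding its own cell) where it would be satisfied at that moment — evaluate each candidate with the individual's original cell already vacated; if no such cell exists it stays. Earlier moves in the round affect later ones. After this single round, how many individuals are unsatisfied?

Initially unsatisfied (in order): (2,2), (2,3), (3,1), (3,2).
  (2,2) → (1,1).
  (2,3): now satisfied by earlier moves; stays.
  (3,1) → (1,2).
  (3,2): now satisfied by earlier moves; stays.
Resulting grid:
% % -
- - @
- @ -
All satisfied now.

0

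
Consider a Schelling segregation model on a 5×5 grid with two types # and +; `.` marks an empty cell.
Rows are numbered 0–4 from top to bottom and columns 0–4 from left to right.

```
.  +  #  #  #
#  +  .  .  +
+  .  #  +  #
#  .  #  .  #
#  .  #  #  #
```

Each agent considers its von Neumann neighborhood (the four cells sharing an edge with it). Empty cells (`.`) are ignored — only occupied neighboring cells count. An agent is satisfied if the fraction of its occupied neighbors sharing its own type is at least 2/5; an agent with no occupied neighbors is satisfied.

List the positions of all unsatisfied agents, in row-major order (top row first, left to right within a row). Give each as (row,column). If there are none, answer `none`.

(1,0), (1,4), (2,0), (2,3), (2,4)

(0,1)+ 1/2 ✓
(0,2)# 1/2 ✓
(0,3)# 2/2 ✓
(0,4)# 1/2 ✓
(1,0)# 0/2 ✗
(1,1)+ 1/2 ✓
(1,4)+ 0/2 ✗
(2,0)+ 0/2 ✗
(2,2)# 1/2 ✓
(2,3)+ 0/2 ✗
(2,4)# 1/3 ✗
(3,0)# 1/2 ✓
(3,2)# 2/2 ✓
(3,4)# 2/2 ✓
(4,0)# 1/1 ✓
(4,2)# 2/2 ✓
(4,3)# 2/2 ✓
(4,4)# 2/2 ✓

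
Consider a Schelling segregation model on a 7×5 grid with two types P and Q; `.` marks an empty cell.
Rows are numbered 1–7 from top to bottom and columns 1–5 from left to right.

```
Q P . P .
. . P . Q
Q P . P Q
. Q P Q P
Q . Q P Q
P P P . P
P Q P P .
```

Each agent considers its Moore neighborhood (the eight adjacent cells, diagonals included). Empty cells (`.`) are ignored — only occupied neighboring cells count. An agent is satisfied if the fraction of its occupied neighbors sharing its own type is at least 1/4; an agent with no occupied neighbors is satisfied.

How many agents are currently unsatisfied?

(1,1)Q 0/1 unhappy
(1,2)P 1/2 ok
(1,4)P 1/2 ok
(2,3)P 4/4 ok
(2,5)Q 1/3 ok
(3,1)Q 1/2 ok
(3,2)P 2/4 ok
(3,4)P 3/6 ok
(3,5)Q 2/4 ok
(4,2)Q 3/5 ok
(4,3)P 3/6 ok
(4,4)Q 3/7 ok
(4,5)P 2/5 ok
(5,1)Q 1/3 ok
(5,3)Q 2/6 ok
(5,4)P 4/7 ok
(5,5)Q 1/4 ok
(6,1)P 2/4 ok
(6,2)P 4/7 ok
(6,3)P 4/6 ok
(6,5)P 2/3 ok
(7,1)P 2/3 ok
(7,2)Q 0/5 unhappy
(7,3)P 3/4 ok
(7,4)P 3/3 ok
Unsatisfied: (1,1), (7,2) — 2 in total.

2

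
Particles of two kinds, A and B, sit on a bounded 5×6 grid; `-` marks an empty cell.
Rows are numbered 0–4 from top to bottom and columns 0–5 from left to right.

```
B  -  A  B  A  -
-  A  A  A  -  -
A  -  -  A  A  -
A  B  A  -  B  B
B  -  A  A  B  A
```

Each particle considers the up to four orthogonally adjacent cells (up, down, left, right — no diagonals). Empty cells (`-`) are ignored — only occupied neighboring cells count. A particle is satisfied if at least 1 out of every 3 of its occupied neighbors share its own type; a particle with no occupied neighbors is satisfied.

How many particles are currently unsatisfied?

(0,0)B 0/0 satisfied
(0,2)A 1/2 satisfied
(0,3)B 0/3 not
(0,4)A 0/1 not
(1,1)A 1/1 satisfied
(1,2)A 3/3 satisfied
(1,3)A 2/3 satisfied
(2,0)A 1/1 satisfied
(2,3)A 2/2 satisfied
(2,4)A 1/2 satisfied
(3,0)A 1/3 satisfied
(3,1)B 0/2 not
(3,2)A 1/2 satisfied
(3,4)B 2/3 satisfied
(3,5)B 1/2 satisfied
(4,0)B 0/1 not
(4,2)A 2/2 satisfied
(4,3)A 1/2 satisfied
(4,4)B 1/3 satisfied
(4,5)A 0/2 not
Unsatisfied: (0,3), (0,4), (3,1), (4,0), (4,5) — 5 in total.

5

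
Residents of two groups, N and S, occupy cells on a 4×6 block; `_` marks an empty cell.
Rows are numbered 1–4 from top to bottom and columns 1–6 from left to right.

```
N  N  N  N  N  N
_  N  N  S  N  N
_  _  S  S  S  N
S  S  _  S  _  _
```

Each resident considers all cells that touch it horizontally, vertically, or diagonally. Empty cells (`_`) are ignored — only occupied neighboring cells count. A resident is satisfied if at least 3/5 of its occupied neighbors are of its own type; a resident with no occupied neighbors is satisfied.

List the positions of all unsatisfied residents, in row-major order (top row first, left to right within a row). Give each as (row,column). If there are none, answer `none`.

(2,3), (2,4), (3,5)

(1,1)N 2/2 ok
(1,2)N 4/4 ok
(1,3)N 4/5 ok
(1,4)N 4/5 ok
(1,5)N 4/5 ok
(1,6)N 3/3 ok
(2,2)N 4/5 ok
(2,3)N 4/7 unhappy
(2,4)S 3/8 unhappy
(2,5)N 5/8 ok
(2,6)N 4/5 ok
(3,3)S 4/6 ok
(3,4)S 4/6 ok
(3,5)S 3/6 unhappy
(3,6)N 2/3 ok
(4,1)S 1/1 ok
(4,2)S 2/2 ok
(4,4)S 3/3 ok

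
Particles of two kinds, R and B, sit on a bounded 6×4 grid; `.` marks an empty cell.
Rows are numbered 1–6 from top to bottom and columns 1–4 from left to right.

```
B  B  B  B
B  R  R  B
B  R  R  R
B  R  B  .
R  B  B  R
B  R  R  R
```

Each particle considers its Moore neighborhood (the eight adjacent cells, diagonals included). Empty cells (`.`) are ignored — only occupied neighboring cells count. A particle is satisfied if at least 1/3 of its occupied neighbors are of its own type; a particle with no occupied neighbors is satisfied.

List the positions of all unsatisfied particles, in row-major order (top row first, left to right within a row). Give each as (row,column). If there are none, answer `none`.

(4,3), (5,3)

Row 1: (1,1)B 2/3 ✓ · (1,2)B 3/5 ✓ · (1,3)B 3/5 ✓ · (1,4)B 2/3 ✓
Row 2: (2,1)B 3/5 ✓ · (2,2)R 3/8 ✓ · (2,3)R 4/8 ✓ · (2,4)B 2/5 ✓
Row 3: (3,1)B 2/5 ✓ · (3,2)R 4/8 ✓ · (3,3)R 5/7 ✓ · (3,4)R 2/4 ✓
Row 4: (4,1)B 2/5 ✓ · (4,2)R 3/8 ✓ · (4,3)B 2/7 ✗
Row 5: (5,1)R 2/5 ✓ · (5,2)B 4/8 ✓ · (5,3)B 2/7 ✗ · (5,4)R 2/4 ✓
Row 6: (6,1)B 1/3 ✓ · (6,2)R 2/5 ✓ · (6,3)R 3/5 ✓ · (6,4)R 2/3 ✓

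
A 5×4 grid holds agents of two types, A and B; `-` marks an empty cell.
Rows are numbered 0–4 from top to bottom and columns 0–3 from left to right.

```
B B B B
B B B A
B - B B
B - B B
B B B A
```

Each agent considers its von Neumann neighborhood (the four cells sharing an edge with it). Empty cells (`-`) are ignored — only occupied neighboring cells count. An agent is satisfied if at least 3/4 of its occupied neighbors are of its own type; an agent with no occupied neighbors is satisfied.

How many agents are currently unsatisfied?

6

Row 0: (0,0)B 2/2 ok · (0,1)B 3/3 ok · (0,2)B 3/3 ok · (0,3)B 1/2 unhappy
Row 1: (1,0)B 3/3 ok · (1,1)B 3/3 ok · (1,2)B 3/4 ok · (1,3)A 0/3 unhappy
Row 2: (2,0)B 2/2 ok · (2,2)B 3/3 ok · (2,3)B 2/3 unhappy
Row 3: (3,0)B 2/2 ok · (3,2)B 3/3 ok · (3,3)B 2/3 unhappy
Row 4: (4,0)B 2/2 ok · (4,1)B 2/2 ok · (4,2)B 2/3 unhappy · (4,3)A 0/2 unhappy
Unsatisfied: (0,3), (1,3), (2,3), (3,3), (4,2), (4,3) — 6 in total.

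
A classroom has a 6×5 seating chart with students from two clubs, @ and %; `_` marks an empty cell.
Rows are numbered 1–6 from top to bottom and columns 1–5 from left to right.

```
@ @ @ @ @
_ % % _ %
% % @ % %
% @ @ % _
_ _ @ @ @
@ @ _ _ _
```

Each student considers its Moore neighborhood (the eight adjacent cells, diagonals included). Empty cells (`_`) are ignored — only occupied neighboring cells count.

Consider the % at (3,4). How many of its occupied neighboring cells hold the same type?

Occupied neighbors of (3,4): (2,3)=%, (2,5)=%, (3,3)=@, (3,5)=%, (4,3)=@, (4,4)=%.
Same type (%): 4 of 6.

4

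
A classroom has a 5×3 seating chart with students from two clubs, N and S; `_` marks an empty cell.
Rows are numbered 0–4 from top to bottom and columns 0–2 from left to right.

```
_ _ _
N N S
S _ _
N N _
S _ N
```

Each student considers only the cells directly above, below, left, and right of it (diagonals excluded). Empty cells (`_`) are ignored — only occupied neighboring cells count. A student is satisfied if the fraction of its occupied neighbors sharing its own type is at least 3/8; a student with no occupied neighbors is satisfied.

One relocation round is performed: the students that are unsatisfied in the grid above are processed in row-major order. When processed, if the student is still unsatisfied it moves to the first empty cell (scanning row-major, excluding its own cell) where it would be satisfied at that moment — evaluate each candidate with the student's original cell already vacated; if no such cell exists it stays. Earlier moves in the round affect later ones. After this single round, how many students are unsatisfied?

0

Initially unsatisfied (in order): (1,2), (2,0), (3,0), (4,0).
  (1,2) → (0,2).
  (2,0) → (0,1).
  (3,0): now satisfied by earlier moves; stays.
  (4,0) → (0,0).
Resulting grid:
S S S
N N _
_ _ _
N N _
_ _ N
All satisfied now.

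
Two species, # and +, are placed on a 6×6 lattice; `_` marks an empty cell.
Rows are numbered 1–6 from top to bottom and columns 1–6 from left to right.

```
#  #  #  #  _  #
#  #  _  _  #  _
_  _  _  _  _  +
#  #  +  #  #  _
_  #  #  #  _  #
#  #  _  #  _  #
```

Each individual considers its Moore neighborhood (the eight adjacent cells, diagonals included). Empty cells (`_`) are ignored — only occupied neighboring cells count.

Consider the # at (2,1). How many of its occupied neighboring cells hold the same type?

Occupied neighbors of (2,1): (1,1)=#, (1,2)=#, (2,2)=#.
Same type (#): 3 of 3.

3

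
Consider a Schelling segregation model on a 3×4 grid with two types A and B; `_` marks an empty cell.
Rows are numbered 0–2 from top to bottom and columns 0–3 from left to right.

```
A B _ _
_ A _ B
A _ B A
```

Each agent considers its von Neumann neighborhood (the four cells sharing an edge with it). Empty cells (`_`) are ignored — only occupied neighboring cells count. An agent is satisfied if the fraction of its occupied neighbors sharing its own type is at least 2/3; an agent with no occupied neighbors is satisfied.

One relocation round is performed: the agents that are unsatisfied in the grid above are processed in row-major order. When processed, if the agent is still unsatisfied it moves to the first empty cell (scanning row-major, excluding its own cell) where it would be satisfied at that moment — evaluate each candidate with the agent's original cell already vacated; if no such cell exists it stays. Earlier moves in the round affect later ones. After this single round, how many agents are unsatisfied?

0

Initially unsatisfied (in order): (0,0), (0,1), (1,1), (1,3), (2,2), (2,3).
  (0,0) → (1,0).
  (0,1) → (0,2).
  (1,1): now satisfied by earlier moves; stays.
  (1,3) → (0,3).
  (2,2): no empty cell satisfies it; stays.
  (2,3) → (0,0).
Resulting grid:
A _ B B
A A _ _
A _ B _
All satisfied now.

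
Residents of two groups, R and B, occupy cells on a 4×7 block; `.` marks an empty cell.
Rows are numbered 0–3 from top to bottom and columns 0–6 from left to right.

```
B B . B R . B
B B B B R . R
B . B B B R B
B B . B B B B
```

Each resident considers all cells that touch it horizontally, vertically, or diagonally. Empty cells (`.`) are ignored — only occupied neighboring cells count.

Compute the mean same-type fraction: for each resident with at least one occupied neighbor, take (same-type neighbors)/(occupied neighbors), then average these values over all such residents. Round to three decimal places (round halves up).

0.732

(0,0)B 3/3
(0,1)B 4/4
(0,3)B 2/4
(0,4)R 1/3
(0,6)B 0/1
(1,0)B 4/4
(1,1)B 6/6
(1,2)B 6/6
(1,3)B 5/7
(1,4)R 2/6
(1,6)R 1/3
(2,0)B 4/4
(2,2)B 6/6
(2,3)B 6/7
(2,4)B 5/7
(2,5)R 2/7
(2,6)B 2/4
(3,0)B 2/2
(3,1)B 3/3
(3,3)B 4/4
(3,4)B 4/5
(3,5)B 4/5
(3,6)B 2/3
Sum over 23 residents: 3/3 + 4/4 + 2/4 + 1/3 + 0/1 + 4/4 + 6/6 + 6/6 + 5/7 + 2/6 + 1/3 + 4/4 + 6/6 + 6/7 + 5/7 + 2/7 + 2/4 + 2/2 + 3/3 + 4/4 + 4/5 + 4/5 + 2/3 = 1768/105; mean = 1768/105 ÷ 23 = 1768/2415 = 0.732091… → 0.732.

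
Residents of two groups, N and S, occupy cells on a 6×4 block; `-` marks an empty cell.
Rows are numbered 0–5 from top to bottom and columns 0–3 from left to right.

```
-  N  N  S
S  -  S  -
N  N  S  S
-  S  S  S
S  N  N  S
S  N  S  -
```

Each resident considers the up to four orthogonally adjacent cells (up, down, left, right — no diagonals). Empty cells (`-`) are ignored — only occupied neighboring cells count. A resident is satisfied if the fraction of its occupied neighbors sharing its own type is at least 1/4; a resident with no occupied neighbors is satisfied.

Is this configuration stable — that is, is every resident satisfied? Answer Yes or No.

No

(0,1)N 1/1 ✓
(0,2)N 1/3 ✓
(0,3)S 0/1 ✗
(1,0)S 0/1 ✗
(1,2)S 1/2 ✓
(2,0)N 1/2 ✓
(2,1)N 1/3 ✓
(2,2)S 3/4 ✓
(2,3)S 2/2 ✓
(3,1)S 1/3 ✓
(3,2)S 3/4 ✓
(3,3)S 3/3 ✓
(4,0)S 1/2 ✓
(4,1)N 2/4 ✓
(4,2)N 1/4 ✓
(4,3)S 1/2 ✓
(5,0)S 1/2 ✓
(5,1)N 1/3 ✓
(5,2)S 0/2 ✗
For instance (0,3) has only 0/1 same-type neighbors, below 1/4.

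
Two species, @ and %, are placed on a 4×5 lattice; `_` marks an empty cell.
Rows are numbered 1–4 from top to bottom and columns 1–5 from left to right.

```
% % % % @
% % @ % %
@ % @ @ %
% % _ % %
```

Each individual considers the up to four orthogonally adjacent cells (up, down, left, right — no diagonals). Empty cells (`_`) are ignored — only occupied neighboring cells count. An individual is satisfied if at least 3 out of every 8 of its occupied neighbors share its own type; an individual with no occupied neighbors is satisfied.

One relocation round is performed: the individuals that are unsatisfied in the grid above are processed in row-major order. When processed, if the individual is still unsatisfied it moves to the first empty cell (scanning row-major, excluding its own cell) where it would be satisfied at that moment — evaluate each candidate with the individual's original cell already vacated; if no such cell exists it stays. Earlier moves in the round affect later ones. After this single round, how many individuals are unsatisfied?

4

Initially unsatisfied (in order): (1,5), (2,3), (3,1), (3,4).
  (1,5): no empty cell satisfies it; stays.
  (2,3): no empty cell satisfies it; stays.
  (3,1): no empty cell satisfies it; stays.
  (3,4): no empty cell satisfies it; stays.
Resulting grid:
% % % % @
% % @ % %
@ % @ @ %
% % _ % %
Unsatisfied now: (1,5), (2,3), (3,1), (3,4).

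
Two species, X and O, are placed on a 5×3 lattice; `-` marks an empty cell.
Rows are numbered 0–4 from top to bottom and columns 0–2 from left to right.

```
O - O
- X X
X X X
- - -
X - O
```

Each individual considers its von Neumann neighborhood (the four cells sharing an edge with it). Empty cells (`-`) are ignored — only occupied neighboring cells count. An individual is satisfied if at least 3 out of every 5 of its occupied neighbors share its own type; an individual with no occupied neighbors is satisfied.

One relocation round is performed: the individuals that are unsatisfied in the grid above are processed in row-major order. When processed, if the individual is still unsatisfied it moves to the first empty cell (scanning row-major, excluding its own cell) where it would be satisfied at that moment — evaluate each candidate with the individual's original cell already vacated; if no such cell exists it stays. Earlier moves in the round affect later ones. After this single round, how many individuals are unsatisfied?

1

Initially unsatisfied (in order): (0,2).
  (0,2): no empty cell satisfies it; stays.
Resulting grid:
O - O
- X X
X X X
- - -
X - O
Unsatisfied now: (0,2).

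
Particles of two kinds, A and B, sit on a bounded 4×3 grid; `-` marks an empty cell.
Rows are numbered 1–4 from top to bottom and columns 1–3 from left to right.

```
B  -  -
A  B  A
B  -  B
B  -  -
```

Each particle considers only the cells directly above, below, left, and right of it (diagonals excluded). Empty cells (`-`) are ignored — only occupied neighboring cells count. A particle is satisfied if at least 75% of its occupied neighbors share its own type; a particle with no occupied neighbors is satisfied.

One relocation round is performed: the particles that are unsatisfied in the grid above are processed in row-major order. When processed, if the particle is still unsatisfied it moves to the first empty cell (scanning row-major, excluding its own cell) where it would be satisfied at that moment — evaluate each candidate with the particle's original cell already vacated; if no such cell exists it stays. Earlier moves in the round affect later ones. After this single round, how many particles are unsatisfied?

0

Initially unsatisfied (in order): (1,1), (2,1), (2,2), (2,3), (3,1), (3,3).
  (1,1) → (1,2).
  (2,1): no empty cell satisfies it; stays.
  (2,2) → (3,2).
  (2,3): no empty cell satisfies it; stays.
  (3,1) → (4,2).
  (3,3) → (4,3).
Resulting grid:
- B -
A - A
- B -
B B B
All satisfied now.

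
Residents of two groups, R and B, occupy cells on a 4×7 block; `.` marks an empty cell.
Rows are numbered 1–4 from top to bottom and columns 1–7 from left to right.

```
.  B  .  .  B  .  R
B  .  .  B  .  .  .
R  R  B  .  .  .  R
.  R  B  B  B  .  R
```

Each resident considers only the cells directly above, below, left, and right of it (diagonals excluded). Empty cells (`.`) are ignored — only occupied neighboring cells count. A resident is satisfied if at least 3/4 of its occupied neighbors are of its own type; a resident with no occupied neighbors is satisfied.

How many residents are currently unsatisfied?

6

(1,2)B 0/0 satisfied
(1,5)B 0/0 satisfied
(1,7)R 0/0 satisfied
(2,1)B 0/1 not
(2,4)B 0/0 satisfied
(3,1)R 1/2 not
(3,2)R 2/3 not
(3,3)B 1/2 not
(3,7)R 1/1 satisfied
(4,2)R 1/2 not
(4,3)B 2/3 not
(4,4)B 2/2 satisfied
(4,5)B 1/1 satisfied
(4,7)R 1/1 satisfied
Unsatisfied: (2,1), (3,1), (3,2), (3,3), (4,2), (4,3) — 6 in total.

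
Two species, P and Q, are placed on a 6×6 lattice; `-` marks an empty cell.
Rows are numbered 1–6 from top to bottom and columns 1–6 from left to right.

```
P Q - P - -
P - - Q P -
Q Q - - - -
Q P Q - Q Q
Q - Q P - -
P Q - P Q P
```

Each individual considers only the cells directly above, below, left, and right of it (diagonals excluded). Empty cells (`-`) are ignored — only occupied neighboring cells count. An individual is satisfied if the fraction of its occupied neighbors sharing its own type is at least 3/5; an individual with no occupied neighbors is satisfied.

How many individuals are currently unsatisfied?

17

Row 1: (1,1)P 1/2 unhappy · (1,2)Q 0/1 unhappy · (1,4)P 0/1 unhappy
Row 2: (2,1)P 1/2 unhappy · (2,4)Q 0/2 unhappy · (2,5)P 0/1 unhappy
Row 3: (3,1)Q 2/3 ok · (3,2)Q 1/2 unhappy
Row 4: (4,1)Q 2/3 ok · (4,2)P 0/3 unhappy · (4,3)Q 1/2 unhappy · (4,5)Q 1/1 ok · (4,6)Q 1/1 ok
Row 5: (5,1)Q 1/2 unhappy · (5,3)Q 1/2 unhappy · (5,4)P 1/2 unhappy
Row 6: (6,1)P 0/2 unhappy · (6,2)Q 0/1 unhappy · (6,4)P 1/2 unhappy · (6,5)Q 0/2 unhappy · (6,6)P 0/1 unhappy
Unsatisfied: (1,1), (1,2), (1,4), (2,1), (2,4), (2,5), (3,2), (4,2), (4,3), (5,1), (5,3), (5,4), (6,1), (6,2), (6,4), (6,5), (6,6) — 17 in total.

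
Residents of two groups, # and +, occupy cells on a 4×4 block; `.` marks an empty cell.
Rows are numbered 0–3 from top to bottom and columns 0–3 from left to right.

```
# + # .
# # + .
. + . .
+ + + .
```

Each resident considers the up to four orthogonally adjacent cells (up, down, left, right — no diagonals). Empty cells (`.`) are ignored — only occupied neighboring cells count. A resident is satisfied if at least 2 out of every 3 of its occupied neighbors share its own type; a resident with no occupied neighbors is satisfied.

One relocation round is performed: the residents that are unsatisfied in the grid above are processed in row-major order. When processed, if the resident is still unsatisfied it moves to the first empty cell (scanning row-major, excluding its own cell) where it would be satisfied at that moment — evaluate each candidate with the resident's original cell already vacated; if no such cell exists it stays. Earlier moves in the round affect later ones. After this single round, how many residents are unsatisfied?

1

Initially unsatisfied (in order): (0,0), (0,1), (0,2), (1,1), (1,2), (2,1).
  (0,0) → (0,3).
  (0,1) → (2,0).
  (0,2) → (0,0).
  (1,1) → (0,1).
  (1,2): now satisfied by earlier moves; stays.
  (2,1): now satisfied by earlier moves; stays.
Resulting grid:
# # . #
# . + .
+ + . .
+ + + .
Unsatisfied now: (1,0).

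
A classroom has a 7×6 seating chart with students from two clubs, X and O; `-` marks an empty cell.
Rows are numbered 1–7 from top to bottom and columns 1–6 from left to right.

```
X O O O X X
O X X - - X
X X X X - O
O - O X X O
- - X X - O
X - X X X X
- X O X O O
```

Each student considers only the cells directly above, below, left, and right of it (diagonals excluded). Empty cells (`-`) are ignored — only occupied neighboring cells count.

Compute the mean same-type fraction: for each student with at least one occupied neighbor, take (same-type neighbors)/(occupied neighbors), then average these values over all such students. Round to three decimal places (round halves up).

0.505

(1,1)X 0/2
(1,2)O 1/3
(1,3)O 2/3
(1,4)O 1/2
(1,5)X 1/2
(1,6)X 2/2
(2,1)O 0/3
(2,2)X 2/4
(2,3)X 2/3
(2,6)X 1/2
(3,1)X 1/3
(3,2)X 3/3
(3,3)X 3/4
(3,4)X 2/2
(3,6)O 1/2
(4,1)O 0/1
(4,3)O 0/3
(4,4)X 3/4
(4,5)X 1/2
(4,6)O 2/3
(5,3)X 2/3
(5,4)X 3/3
(5,6)O 1/2
(6,1)X — no occupied neighbors
(6,3)X 2/3
(6,4)X 4/4
(6,5)X 2/3
(6,6)X 1/3
(7,2)X 0/1
(7,3)O 0/3
(7,4)X 1/3
(7,5)O 1/3
(7,6)O 1/2
Sum over 32 students: 0/2 + 1/3 + 2/3 + 1/2 + 1/2 + 2/2 + 0/3 + 2/4 + 2/3 + 1/2 + 1/3 + 3/3 + 3/4 + 2/2 + 1/2 + 0/1 + 0/3 + 3/4 + 1/2 + 2/3 + 2/3 + 3/3 + 1/2 + 2/3 + 4/4 + 2/3 + 1/3 + 0/1 + 0/3 + 1/3 + 1/3 + 1/2 = 97/6; mean = 97/6 ÷ 32 = 97/192 = 0.505208… → 0.505.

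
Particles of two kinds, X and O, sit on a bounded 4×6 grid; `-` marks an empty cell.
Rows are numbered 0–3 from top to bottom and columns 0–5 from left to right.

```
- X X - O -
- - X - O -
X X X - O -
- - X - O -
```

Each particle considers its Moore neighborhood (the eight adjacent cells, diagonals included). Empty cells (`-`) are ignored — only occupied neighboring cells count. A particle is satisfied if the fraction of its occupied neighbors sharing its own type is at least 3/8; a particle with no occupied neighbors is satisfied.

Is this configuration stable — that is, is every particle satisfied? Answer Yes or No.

(0,1)X 2/2 ✓
(0,2)X 2/2 ✓
(0,4)O 1/1 ✓
(1,2)X 4/4 ✓
(1,4)O 2/2 ✓
(2,0)X 1/1 ✓
(2,1)X 4/4 ✓
(2,2)X 3/3 ✓
(2,4)O 2/2 ✓
(3,2)X 2/2 ✓
(3,4)O 1/1 ✓
All meet the threshold, so the configuration is stable.

Yes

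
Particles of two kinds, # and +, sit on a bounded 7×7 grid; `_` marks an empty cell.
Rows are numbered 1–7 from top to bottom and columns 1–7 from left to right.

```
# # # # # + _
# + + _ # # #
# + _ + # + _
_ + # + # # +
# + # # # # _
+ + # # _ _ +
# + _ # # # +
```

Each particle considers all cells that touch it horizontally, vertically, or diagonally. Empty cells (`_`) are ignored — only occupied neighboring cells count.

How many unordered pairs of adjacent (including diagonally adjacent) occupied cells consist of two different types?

Scan each occupied cell's neighbors to the right and below (and the two forward diagonals) so each pair is counted once.
Row 1: #(1,1)–#(1,2)= #(1,1)–#(2,1)= #(1,1)–+(2,2)≠ #(1,2)–#(1,3)= #(1,2)–+(2,2)≠ #(1,2)–+(2,3)≠ #(1,2)–#(2,1)= #(1,3)–#(1,4)= #(1,3)–+(2,3)≠ #(1,3)–+(2,2)≠ #(1,4)–#(1,5)= #(1,4)–#(2,5)= #(1,4)–+(2,3)≠ #(1,5)–+(1,6)≠ #(1,5)–#(2,5)= #(1,5)–#(2,6)= +(1,6)–#(2,6)≠ +(1,6)–#(2,7)≠ +(1,6)–#(2,5)≠  → 10/19 unlike.
Row 2: #(2,1)–+(2,2)≠ #(2,1)–#(3,1)= #(2,1)–+(3,2)≠ +(2,2)–+(2,3)= +(2,2)–+(3,2)= +(2,2)–#(3,1)≠ +(2,3)–+(3,4)= +(2,3)–+(3,2)= #(2,5)–#(2,6)= #(2,5)–#(3,5)= #(2,5)–+(3,6)≠ #(2,5)–+(3,4)≠ #(2,6)–#(2,7)= #(2,6)–+(3,6)≠ #(2,6)–#(3,5)= #(2,7)–+(3,6)≠  → 7/16 unlike.
Row 3: #(3,1)–+(3,2)≠ #(3,1)–+(4,2)≠ +(3,2)–+(4,2)= +(3,2)–#(4,3)≠ +(3,4)–#(3,5)≠ +(3,4)–+(4,4)= +(3,4)–#(4,5)≠ +(3,4)–#(4,3)≠ #(3,5)–+(3,6)≠ #(3,5)–#(4,5)= #(3,5)–#(4,6)= #(3,5)–+(4,4)≠ +(3,6)–#(4,6)≠ +(3,6)–+(4,7)= +(3,6)–#(4,5)≠  → 10/15 unlike.
Row 4: +(4,2)–#(4,3)≠ +(4,2)–+(5,2)= +(4,2)–#(5,3)≠ +(4,2)–#(5,1)≠ #(4,3)–+(4,4)≠ #(4,3)–#(5,3)= #(4,3)–#(5,4)= #(4,3)–+(5,2)≠ +(4,4)–#(4,5)≠ +(4,4)–#(5,4)≠ +(4,4)–#(5,5)≠ +(4,4)–#(5,3)≠ #(4,5)–#(4,6)= #(4,5)–#(5,5)= #(4,5)–#(5,6)= #(4,5)–#(5,4)= #(4,6)–+(4,7)≠ #(4,6)–#(5,6)= #(4,6)–#(5,5)= +(4,7)–#(5,6)≠  → 11/20 unlike.
Row 5: #(5,1)–+(5,2)≠ #(5,1)–+(6,1)≠ #(5,1)–+(6,2)≠ +(5,2)–#(5,3)≠ +(5,2)–+(6,2)= +(5,2)–#(6,3)≠ +(5,2)–+(6,1)= #(5,3)–#(5,4)= #(5,3)–#(6,3)= #(5,3)–#(6,4)= #(5,3)–+(6,2)≠ #(5,4)–#(5,5)= #(5,4)–#(6,4)= #(5,4)–#(6,3)= #(5,5)–#(5,6)= #(5,5)–#(6,4)= #(5,6)–+(6,7)≠  → 7/17 unlike.
Row 6: +(6,1)–+(6,2)= +(6,1)–#(7,1)≠ +(6,1)–+(7,2)= +(6,2)–#(6,3)≠ +(6,2)–+(7,2)= +(6,2)–#(7,1)≠ #(6,3)–#(6,4)= #(6,3)–#(7,4)= #(6,3)–+(7,2)≠ #(6,4)–#(7,4)= #(6,4)–#(7,5)= +(6,7)–+(7,7)= +(6,7)–#(7,6)≠  → 5/13 unlike.
Row 7: #(7,1)–+(7,2)≠ #(7,4)–#(7,5)= #(7,5)–#(7,6)= #(7,6)–+(7,7)≠  → 2/4 unlike.
Total adjacent occupied pairs: 104; unlike-type pairs: 52.

52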